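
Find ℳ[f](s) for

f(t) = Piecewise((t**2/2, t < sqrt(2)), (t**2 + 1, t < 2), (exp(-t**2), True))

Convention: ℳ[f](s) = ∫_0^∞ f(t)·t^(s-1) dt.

peel off the power substitution: t/2 on [0, 2); t + 1 on [2, 4); exp(-t) on [4, ∞)
back out the common scale on t: t on [0, 1); 2*t + 1 on [1, 2); exp(-2*t) on [2, ∞)
f breaks at sqrt(2), 2 into 3 integrals to sum
between 0 and sqrt(2) the integrand is t**2/2·t^(s-1)
∫ over [sqrt(2), 2) of (t**2 + 1)·t^(s-1) joins the sum
on [2, ∞): add ∫ exp(-t**2)·t^(s-1) dt

(-4*2**(s/2)*s - 4*2**(s/2) + 10*2**s*s + 4*2**s + s**2*uppergamma(s/2, 4) + 2*s*uppergamma(s/2, 4))/(2*s*(s + 2))
  Re(s) > -2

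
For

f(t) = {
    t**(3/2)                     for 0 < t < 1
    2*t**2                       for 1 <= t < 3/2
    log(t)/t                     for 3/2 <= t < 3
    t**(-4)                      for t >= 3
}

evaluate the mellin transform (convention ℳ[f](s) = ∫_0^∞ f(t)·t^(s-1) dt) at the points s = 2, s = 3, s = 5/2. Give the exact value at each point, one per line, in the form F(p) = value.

treat the 4 regions marked off by 1, 3/2, 3 separately and sum
[0, 1) adds the kernel integral of t**(3/2)
on [1, 3/2): add ∫ 2*t**2·t^(s-1) dt
segment [3/2, 3) carries log(t)/t; integrate it
piece [3, ∞): integrate t**(-4) against the kernel

F(2) = 1759/2016 + 3*log(2)/2 + 3*log(3)/2
F(3) = 9*log(2)/8 + 271/180 + 27*log(3)/8
F(5/2) = -34*sqrt(3)/27 - 7/36 + log(2**(sqrt(6)/2)*3**(-sqrt(6)/2 + 2*sqrt(3))) + 35*sqrt(6)/24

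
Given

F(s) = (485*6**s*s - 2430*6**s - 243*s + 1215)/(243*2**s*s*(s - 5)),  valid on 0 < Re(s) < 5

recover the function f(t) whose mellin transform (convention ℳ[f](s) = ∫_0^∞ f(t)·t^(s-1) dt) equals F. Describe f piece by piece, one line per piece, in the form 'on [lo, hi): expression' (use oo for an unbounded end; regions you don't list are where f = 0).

on [0, 1/2): 1
on [1/2, 3): 2
on [3, oo): t**(-5)

invert the shared t-power to get t on [0, 1/2); 2*t on [1/2, 3); t**(-4) on [3, ∞)
linearity at 1/2, 3 turns ℳ[f](s) into 3 summed integrals
∫ over [0, 1/2) of 1·t^(s-1) joins the sum
over [1/2, 3), the kernel integral of 2 enters the sum
∫ t**(-5)·t^(s-1) over [3, ∞)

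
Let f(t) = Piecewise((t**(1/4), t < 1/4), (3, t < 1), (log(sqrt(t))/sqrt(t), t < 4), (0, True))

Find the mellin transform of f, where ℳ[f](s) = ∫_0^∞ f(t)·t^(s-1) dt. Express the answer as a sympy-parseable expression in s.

remove the power substitution first: sqrt(t) on [0, 1/2); 3 on [1/2, 1); log(t)/t on [1, 2)
remove the shared t-power first: t**(3/2) on [0, 1/2); 3*t on [1/2, 1); log(t) on [1, 2)
summing 3 kernel integrals split by 1/4, 1 yields ℳ[f](s)
[0, 1/4) adds the kernel integral of t**(1/4)
between 1/4 and 1 the integrand is 3·t^(s-1)
[1, 4) adds the kernel integral of log(sqrt(t))/sqrt(t)

(16**s*s*(2*s - 1)*(4*s + 1)*log(2) - 16**s*s*(4*s + 1) + 2**(2*s + 1)*s*(4*s + 1) + 4**s*(2*s - 1)**2*(12*s + 3) + 2*sqrt(2)*s*(2*s - 1)**2 + (-12*s - 3)*(2*s - 1)**2)/(4**s*s*(2*s - 1)**2*(4*s + 1))
  Re(s) > -1/4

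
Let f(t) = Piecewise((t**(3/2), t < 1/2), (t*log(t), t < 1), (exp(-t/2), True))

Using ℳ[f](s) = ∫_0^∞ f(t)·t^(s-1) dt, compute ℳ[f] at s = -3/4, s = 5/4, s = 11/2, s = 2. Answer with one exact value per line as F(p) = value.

F(-3/4) = 2**(3/4)*(-96*2**(1/4) + 3*sqrt(2)*uppergamma(-3/4, 1/2) + 4*sqrt(2) + 24*log(2) + 96)/12
F(5/4) = 2**(3/4)*(-352*2**(1/4) + 88 + 81*sqrt(2) + 198*log(2) + 3564*sqrt(2)*uppergamma(5/4, 1/2))/3564
F(11/2) = -3415/151424 + sqrt(2)/5408 + sqrt(2)*log(2)/832 + 945*sqrt(2)*sqrt(pi)*erfc(sqrt(2)/2) + 2666*exp(-1/2)
F(2) = -7/72 + sqrt(2)/56 + log(2)/24 + 6*exp(-1/2)

breakpoints 1/2, 1: one integral from each of the 3 segments
between 0 and 1/2 the integrand is t**(3/2)·t^(s-1)
segment 1/2 to 1 holds t*log(t); add its integral
over [1, ∞), the kernel integral of exp(-t/2) enters the sum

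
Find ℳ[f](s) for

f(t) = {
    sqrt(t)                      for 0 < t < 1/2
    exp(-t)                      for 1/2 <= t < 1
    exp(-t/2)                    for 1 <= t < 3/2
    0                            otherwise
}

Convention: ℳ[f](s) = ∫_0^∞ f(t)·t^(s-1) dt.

(2**s*(2*s + 1)*uppergamma(s, 1/2) - 2**s*(2*s + 1)*uppergamma(s, 1) + 4**s*(2*s + 1)*uppergamma(s, 1/2) - 4**s*(2*s + 1)*uppergamma(s, 3/4) + sqrt(2))/(2**s*(2*s + 1))
  Re(s) > -1/2

linearity at 1/2, 1 turns ℳ[f](s) into 3 summed integrals
between 0 and 1/2 the integrand is sqrt(t)·t^(s-1)
over [1/2, 1), the kernel integral of exp(-t) enters the sum
on [1, 3/2): add ∫ exp(-t/2)·t^(s-1) dt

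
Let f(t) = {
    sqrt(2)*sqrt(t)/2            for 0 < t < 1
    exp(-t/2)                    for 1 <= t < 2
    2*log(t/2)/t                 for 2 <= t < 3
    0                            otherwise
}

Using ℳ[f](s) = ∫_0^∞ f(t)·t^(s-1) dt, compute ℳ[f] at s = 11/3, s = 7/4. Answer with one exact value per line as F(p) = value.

F(11/3) = -8*2**(2/3)*uppergamma(11/3, 1) - 81*3**(2/3)/32 + 3*sqrt(2)/25 + 9*2**(2/3)/8 + log(3**(27*3**(2/3)/4)/2**(27*3**(2/3)/4)) + 8*2**(2/3)*uppergamma(11/3, 1/2)
F(7/4) = -32*3**(3/4)/9 - 2*2**(3/4)*uppergamma(7/4, 1) + 2*sqrt(2)/9 + log(3**(8*3**(3/4)/3)/2**(8*3**(3/4)/3)) + 2*2**(3/4)*uppergamma(7/4, 1/2) + 32*2**(3/4)/9

peel off the common scale on t: sqrt(t) on [0, 1/2); exp(-t) on [1/2, 1); log(t)/t on [1, 3/2)
linearity at 1, 2 turns ℳ[f](s) into 3 summed integrals
on [0, 1): add ∫ sqrt(2)*sqrt(t)/2·t^(s-1) dt
between 1 and 2 the integrand is exp(-t/2)·t^(s-1)
on [2, 3) integrate f = 2*log(t/2)/t against the kernel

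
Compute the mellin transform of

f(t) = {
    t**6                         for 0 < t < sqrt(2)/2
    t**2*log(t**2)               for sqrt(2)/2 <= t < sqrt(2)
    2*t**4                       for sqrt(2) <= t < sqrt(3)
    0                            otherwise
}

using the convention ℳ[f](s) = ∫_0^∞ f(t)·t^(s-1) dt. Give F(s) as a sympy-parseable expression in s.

strip the power substitution: t**3 on [0, 1/2); t*log(t) on [1/2, 2); 2*t**2 on [2, 3)
undo the shared t-power: t**2 on [0, 1/2); log(t) on [1/2, 2); 2*t on [2, 3)
along the cuts sqrt(2)/2, sqrt(2), ℳ[f](s) splits into 3 integrals
between 0 and sqrt(2)/2 the integrand is t**6·t^(s-1)
segment [sqrt(2)/2, sqrt(2)) carries t**2*log(t**2); integrate it
the [sqrt(2), sqrt(3)) slice contributes ∫ 2*t**4·t^(s-1) dt

(-64*2**s*(s + 2)**2*(s + 6) + 16*2**s*(s + 2)*(s + 4)*(s + 6)*log(2) - 32*2**s*(s + 4)*(s + 6) + 144*6**(s/2)*(s + 2)**2*(s + 6) + (s + 2)**2*(s + 4) + 4*(s + 2)*(s + 4)*(s + 6)*log(2) + 8*(s + 4)*(s + 6))/(8*2**(s/2)*(s + 2)**2*(s + 4)*(s + 6))
  Re(s) > -6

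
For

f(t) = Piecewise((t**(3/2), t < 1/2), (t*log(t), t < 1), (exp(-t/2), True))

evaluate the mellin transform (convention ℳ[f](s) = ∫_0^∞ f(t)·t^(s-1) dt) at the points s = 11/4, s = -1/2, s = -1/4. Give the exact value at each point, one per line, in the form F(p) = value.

F(11/4) = 2**(1/4)*(-1088*2**(3/4) + 136 + 225*sqrt(2) + 510*log(2) + 122400*sqrt(2)*uppergamma(11/4, 1/2))/30600
F(-1/2) = -7/2 - sqrt(2)*sqrt(pi)*erfc(sqrt(2)/2) + sqrt(2)*log(2) + 2*exp(-1/2) + 2*sqrt(2)
F(-1/4) = 2**(1/4)*(-80*2**(3/4) + 18*sqrt(2) + 45*sqrt(2)*uppergamma(-1/4, 1/2) + 60*log(2) + 80)/90

split f at 1/2, 1: ℳ[f](s) collects 3 kernel integrals
on [0, 1/2): add ∫ t**(3/2)·t^(s-1) dt
segment [1/2, 1) carries t*log(t); integrate it
∫ over [1, ∞) of exp(-t/2)·t^(s-1) joins the sum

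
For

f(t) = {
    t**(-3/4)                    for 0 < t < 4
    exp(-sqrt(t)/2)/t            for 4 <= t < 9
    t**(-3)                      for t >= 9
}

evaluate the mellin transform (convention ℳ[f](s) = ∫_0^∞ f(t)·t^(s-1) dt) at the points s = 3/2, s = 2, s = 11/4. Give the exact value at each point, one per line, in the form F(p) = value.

F(3/2) = -4*exp(-3/2) + 2/81 + 4*exp(-1) + 8*sqrt(2)/3
F(2) = -20*exp(-3/2) + 1/9 + 16*sqrt(2)/5 + 16*exp(-1)
F(11/4) = -156*sqrt(3)*exp(-3/2) - 30*sqrt(2)*sqrt(pi)*erfc(sqrt(6)/2) + 4*sqrt(3)/3 + 8 + 30*sqrt(2)*sqrt(pi)*erfc(1) + 116*sqrt(2)*exp(-1)

undo the shared t-power: t**(1/4) on [0, 4); exp(-sqrt(t)/2) on [4, 9); t**(-2) on [9, ∞)
strip the power substitution: sqrt(t) on [0, 2); exp(-t/2) on [2, 3); t**(-4) on [3, ∞)
f breaks at 4, 9 into 3 integrals to sum
∫ over [0, 4) of t**(-3/4)·t^(s-1) joins the sum
for t in [4, 9): the term is ∫ exp(-sqrt(t)/2)/t·t^(s-1)
[9, ∞) adds the kernel integral of t**(-3)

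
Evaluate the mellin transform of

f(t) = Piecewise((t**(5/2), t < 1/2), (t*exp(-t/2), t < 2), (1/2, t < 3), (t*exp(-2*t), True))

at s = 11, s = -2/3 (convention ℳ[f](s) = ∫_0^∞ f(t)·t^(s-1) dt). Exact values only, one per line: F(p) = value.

F(11) = -444436938752*exp(-1) + sqrt(2)/221184 + 175099/22 + 61640757*exp(-6)/16 + 214975636319885*exp(-1/4)/1024
F(-2/3) = -3**(1/3)/4 - 2**(1/3)*uppergamma(1/3, 1) + 2**(2/3)*uppergamma(1/3, 6)/2 + 3*2**(1/6)/22 + 3*2**(1/3)/8 + 2**(1/3)*uppergamma(1/3, 1/4)

strip the shared t-power: t**(3/2) on [0, 1/2); exp(-t/2) on [1/2, 2); 1/(2*t) on [2, 3); …
split f at 1/2, 2, 3: ℳ[f](s) collects 4 kernel integrals
the [0, 1/2) slice contributes ∫ t**(5/2)·t^(s-1) dt
on [1/2, 2): add ∫ t*exp(-t/2)·t^(s-1) dt
∫ over [2, 3) of 1/2·t^(s-1) joins the sum
piece [3, ∞): integrate t*exp(-2*t) against the kernel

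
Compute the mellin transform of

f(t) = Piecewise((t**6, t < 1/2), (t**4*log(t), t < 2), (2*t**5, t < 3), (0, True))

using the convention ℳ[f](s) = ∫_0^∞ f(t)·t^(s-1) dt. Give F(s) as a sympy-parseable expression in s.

2**(-s - 4)*(-16*2**(2*s + 8)*(s + 4)**2*(s + 6) + 4*2**(2*s + 8)*(s + 4)*(s + 5)*(s + 6)*log(2) - 4*2**(2*s + 8)*(s + 5)*(s + 6) + 24*6**(s + 4)*(s + 4)**2*(s + 6) + (s + 4)**2*(s + 5) + 4*(s + 4)*(s + 5)*(s + 6)*log(2) + (s + 6)*(4*s + 20))/(4*(s + 4)**2*(s + 5)*(s + 6))
  Re(s) > -6

remove the shared t-power first: t**4 on [0, 1/2); t**2*log(t) on [1/2, 2); 2*t**3 on [2, 3)
back out the shared t-power: t**2 on [0, 1/2); log(t) on [1/2, 2); 2*t on [2, 3)
f breaks at 1/2, 2 into 3 integrals to sum
on [0, 1/2) integrate f = t**6 against the kernel
segment 1/2 to 2 holds t**4*log(t); add its integral
[2, 3) adds the kernel integral of 2*t**5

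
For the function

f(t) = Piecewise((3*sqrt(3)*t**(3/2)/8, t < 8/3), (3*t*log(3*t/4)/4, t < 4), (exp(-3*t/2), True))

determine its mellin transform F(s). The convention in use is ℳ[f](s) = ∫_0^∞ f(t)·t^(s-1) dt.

invert the common scale on t to get 3*sqrt(6)*t**(3/2)/4 on [0, 4/3); 3*t*log(3*t/2)/2 on [4/3, 2); exp(-3*t) on [2, ∞)
back out the common scale on t: t**(3/2) on [0, 2); t*log(t) on [2, 3); exp(-2*t) on [3, ∞)
slice at 8/3, 4, transform all 3 pieces, and sum them
between 0 and 8/3 the integrand is 3*sqrt(3)*t**(3/2)/8·t^(s-1)
segment [8/3, 4) carries 3*t*log(3*t/4)/4; integrate it
for t in [4, ∞): the term is ∫ exp(-3*t/2)·t^(s-1)

(2/9)**s*(-12**s*s*(2*s + 3)*log(4) - 12**s*(2*s + 3)*log(4) + 12**s*(4*s + 6) + 12**s*sqrt(2)*(4*s**2 + 8*s + 4) + 3*18**s*s*(2*s + 3)*log(3) + 18**s*(-6*s - 9) + 3*18**s*(2*s + 3)*log(3) + 3**s*(2*s + 3)*(s**2 + 2*s + 1)*uppergamma(s, 6))/((2*s + 3)*(s**2 + 2*s + 1))
  Re(s) > -3/2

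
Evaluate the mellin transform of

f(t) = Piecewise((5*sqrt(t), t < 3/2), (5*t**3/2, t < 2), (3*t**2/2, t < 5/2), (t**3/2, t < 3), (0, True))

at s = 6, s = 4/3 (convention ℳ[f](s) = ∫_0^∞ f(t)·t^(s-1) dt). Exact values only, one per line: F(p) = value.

treat the 4 regions marked off by 3/2, 2, 5/2 separately and sum
piece [0, 3/2): integrate 5*sqrt(t) against the kernel
segment [3/2, 2) carries 5*t**3/2; integrate it
between 2 and 5/2 the integrand is 3*t**2/2·t^(s-1)
over [5/2, 3), the kernel integral of t**3/2 enters the sum

F(6) = 3645*sqrt(6)/832 + 15374969/12288
F(4/3) = -1215*2**(2/3)*3**(1/3)/832 + 525*2**(2/3)*5**(1/3)/416 + 45*2**(1/6)*3**(5/6)/22 + 366*2**(1/3)/65 + 243*3**(1/3)/26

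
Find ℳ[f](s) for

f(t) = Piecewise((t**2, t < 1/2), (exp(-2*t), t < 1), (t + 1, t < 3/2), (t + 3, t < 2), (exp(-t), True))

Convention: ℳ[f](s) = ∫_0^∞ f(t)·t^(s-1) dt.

breakpoints 1/2, 1, 3/2, 2: one integral from each of the 5 segments
segment 0 to 1/2 holds t**2; add its integral
[1/2, 1) adds the kernel integral of exp(-2*t)
∫ (t + 1)·t^(s-1) over [1, 3/2)
segment 3/2 to 2 holds (t + 3); add its integral
on [2, ∞): add ∫ exp(-t)·t^(s-1) dt

(20*2**(2*s)*s*(s + 2) + 12*2**(2*s)*(s + 2) + 4*2**s*s*(s + 1)*(s + 2)*uppergamma(s, 2) - 8*2**s*s*(s + 2) - 4*2**s*(s + 2) - 8*3**s*s*(s + 2) - 8*3**s*(s + 2) + 4*s*(s + 1)*(s + 2)*uppergamma(s, 1) - 4*s*(s + 1)*(s + 2)*uppergamma(s, 2) + s*(s + 1))/(4*2**s*s*(s + 1)*(s + 2))
  Re(s) > -2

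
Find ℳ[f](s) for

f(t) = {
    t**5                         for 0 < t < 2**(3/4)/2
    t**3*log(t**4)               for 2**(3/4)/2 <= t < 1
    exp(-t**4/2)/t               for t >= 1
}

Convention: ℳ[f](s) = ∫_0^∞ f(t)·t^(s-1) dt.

remove the shared t-power first: t**6 on [0, 2**(3/4)/2); t**4*log(t**4) on [2**(3/4)/2, 1); exp(-t**4/2) on [1, ∞)
the power substitution comes off first: t**3 on [0, sqrt(2)/2); t**2*log(t**2) on [sqrt(2)/2, 1); exp(-t**2/2) on [1, ∞)
peel off the power substitution: t**(3/2) on [0, 1/2); t*log(t) on [1/2, 1); exp(-t/2) on [1, ∞)
summing 3 kernel integrals split by 2**(3/4)/2, 1 yields ℳ[f](s)
the [0, 2**(3/4)/2) slice contributes ∫ t**5·t^(s-1) dt
over [2**(3/4)/2, 1), the kernel integral of t**3*log(t**4) enters the sum
segment [1, ∞) carries exp(-t**4/2)/t; integrate it

2**(-s/4 - 11/4)*(2**(s/4 + 19/4)*(-s - 5) + 2**(s/2 + 1/2)*(s + 5)*(8*s + (s - 1)**2 + 8)*uppergamma(s/4 - 1/4, 1/2) + 16*s + 4*(s - 1)*(s + 5)*log(2) + 16*(s + 5)*log(2) + sqrt(2)*(16*s + 2*(s - 1)**2 + 16) + 80)/((s + 5)*(8*s + (s - 1)**2 + 8))
  Re(s) > -5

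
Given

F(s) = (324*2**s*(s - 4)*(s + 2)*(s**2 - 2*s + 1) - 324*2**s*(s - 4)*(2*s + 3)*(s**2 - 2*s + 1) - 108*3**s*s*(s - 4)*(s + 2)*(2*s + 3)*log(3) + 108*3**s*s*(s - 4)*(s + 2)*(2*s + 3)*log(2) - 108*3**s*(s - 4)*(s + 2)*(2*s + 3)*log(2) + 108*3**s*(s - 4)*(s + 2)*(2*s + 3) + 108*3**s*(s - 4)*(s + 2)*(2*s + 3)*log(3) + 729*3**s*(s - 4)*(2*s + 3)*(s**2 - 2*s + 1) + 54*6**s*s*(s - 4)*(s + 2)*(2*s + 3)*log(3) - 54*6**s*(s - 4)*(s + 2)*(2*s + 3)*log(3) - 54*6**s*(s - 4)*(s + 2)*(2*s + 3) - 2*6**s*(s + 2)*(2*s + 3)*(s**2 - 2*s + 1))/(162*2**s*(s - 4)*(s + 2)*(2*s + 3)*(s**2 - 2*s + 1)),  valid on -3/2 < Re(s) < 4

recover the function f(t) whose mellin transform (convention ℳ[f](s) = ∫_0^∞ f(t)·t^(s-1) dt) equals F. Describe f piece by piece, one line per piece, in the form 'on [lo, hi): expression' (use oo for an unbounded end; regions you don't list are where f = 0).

split f at 1, 3/2, 3: ℳ[f](s) collects 4 kernel integrals
on [0, 1): add ∫ t**(3/2)·t^(s-1) dt
piece [1, 3/2): integrate 2*t**2 against the kernel
for t in [3/2, 3): the term is ∫ log(t)/t·t^(s-1)
over [3, ∞), the kernel integral of t**(-4) enters the sum

on [0, 1): t**(3/2)
on [1, 3/2): 2*t**2
on [3/2, 3): log(t)/t
on [3, oo): t**(-4)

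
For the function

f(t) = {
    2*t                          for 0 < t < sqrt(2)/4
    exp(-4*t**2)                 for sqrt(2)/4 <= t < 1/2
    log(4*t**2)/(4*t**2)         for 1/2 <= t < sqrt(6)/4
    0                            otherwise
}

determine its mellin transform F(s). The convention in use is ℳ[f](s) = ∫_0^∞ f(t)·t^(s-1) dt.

(sqrt(2)/4)**s*(3*2**(s/2)*(s + 1)*(s**2 - 4*s + 4)*uppergamma(s/2, 1/2) - 3*2**(s/2)*(s + 1)*(s**2 - 4*s + 4)*uppergamma(s/2, 1) + 12*2**(s/2)*(s + 1) + 3**(s/2)*s*(s + 1)*(-4*log(2) + 4*log(3)) - 8*3**(s/2)*(s + 1) + 3**(s/2)*(s + 1)*(-8*log(3) + 8*log(2)) + 3*sqrt(2)*(s**2 - 4*s + 4))/(6*(s + 1)*(s**2 - 4*s + 4))
  Re(s) > -1

strip the common scale on t: t on [0, sqrt(2)/2); exp(-t**2) on [sqrt(2)/2, 1); log(t**2)/t**2 on [1, sqrt(6)/2)
back out the power substitution: sqrt(t) on [0, 1/2); exp(-t) on [1/2, 1); log(t)/t on [1, 3/2)
integrate the 3 segments split at sqrt(2)/4, 1/2, then add the results
[0, sqrt(2)/4) adds the kernel integral of 2*t
piece [sqrt(2)/4, 1/2): integrate exp(-4*t**2) against the kernel
on [1/2, sqrt(6)/4) integrate f = log(4*t**2)/(4*t**2) against the kernel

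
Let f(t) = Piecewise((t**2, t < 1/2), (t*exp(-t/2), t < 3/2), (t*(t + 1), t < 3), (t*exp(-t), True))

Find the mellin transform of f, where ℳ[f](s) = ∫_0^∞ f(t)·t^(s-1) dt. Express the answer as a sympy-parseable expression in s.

invert the shared t-power to get t on [0, 1/2); exp(-t/2) on [1/2, 3/2); t + 1 on [3/2, 3); …
breakpoints 1/2, 3/2, 3: one integral from each of the 4 segments
between 0 and 1/2 the integrand is t**2·t^(s-1)
the [1/2, 3/2) slice contributes ∫ t*exp(-t/2)·t^(s-1) dt
piece [3/2, 3): integrate t*(t + 1) against the kernel
∫ t*exp(-t)·t^(s-1) over [3, ∞)

(8*2**(2*s)*(s + 1)*(s + 2)*uppergamma(s + 1, 1/4) - 8*2**(2*s)*(s + 1)*(s + 2)*uppergamma(s + 1, 3/4) + 4*2**s*(s + 1)*(s + 2)*uppergamma(s + 1, 3) - 15*3**s*(s + 1) - 6*3**s + 48*6**s*(s + 1) + 12*6**s + s + 1)/(4*2**s*(s + 1)*(s + 2))
  Re(s) > -2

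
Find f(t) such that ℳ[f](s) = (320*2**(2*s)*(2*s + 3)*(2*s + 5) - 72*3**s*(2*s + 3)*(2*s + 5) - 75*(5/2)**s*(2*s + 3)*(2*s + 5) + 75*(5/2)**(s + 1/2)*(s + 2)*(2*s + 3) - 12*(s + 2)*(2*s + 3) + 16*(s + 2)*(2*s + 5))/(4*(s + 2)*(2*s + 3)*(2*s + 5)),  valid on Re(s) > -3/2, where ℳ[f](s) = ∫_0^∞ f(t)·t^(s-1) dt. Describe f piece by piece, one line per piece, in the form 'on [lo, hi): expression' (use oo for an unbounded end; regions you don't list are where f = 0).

treat the 4 regions marked off by 1, 5/2, 3 separately and sum
for t in [0, 1): the term is ∫ 2*t**(3/2)·t^(s-1)
over [1, 5/2), the kernel integral of 3*t**(5/2)/2 enters the sum
on [5/2, 3): add ∫ 3*t**2·t^(s-1) dt
[3, 4) adds the kernel integral of 5*t**2

on [0, 1): 2*t**(3/2)
on [1, 5/2): 3*t**(5/2)/2
on [5/2, 3): 3*t**2
on [3, 4): 5*t**2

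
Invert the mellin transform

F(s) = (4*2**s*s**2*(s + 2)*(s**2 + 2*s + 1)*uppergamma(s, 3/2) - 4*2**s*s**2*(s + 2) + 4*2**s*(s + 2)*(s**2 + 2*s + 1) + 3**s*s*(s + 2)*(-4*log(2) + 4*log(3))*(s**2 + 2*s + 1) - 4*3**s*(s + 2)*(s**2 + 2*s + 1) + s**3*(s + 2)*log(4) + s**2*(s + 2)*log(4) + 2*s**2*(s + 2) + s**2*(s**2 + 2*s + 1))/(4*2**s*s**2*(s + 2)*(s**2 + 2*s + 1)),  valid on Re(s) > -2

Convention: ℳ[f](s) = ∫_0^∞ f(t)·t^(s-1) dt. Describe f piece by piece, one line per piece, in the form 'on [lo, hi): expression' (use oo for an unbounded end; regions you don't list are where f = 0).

on [0, 1/2): t**2
on [1/2, 1): t*log(t)
on [1, 3/2): log(t)
on [3/2, oo): exp(-t)

linearity at 1/2, 1, 3/2 turns ℳ[f](s) into 4 summed integrals
segment 0 to 1/2 holds t**2; add its integral
segment 1/2 to 1 holds t*log(t); add its integral
piece [1, 3/2): integrate log(t) against the kernel
∫ over [3/2, ∞) of exp(-t)·t^(s-1) joins the sum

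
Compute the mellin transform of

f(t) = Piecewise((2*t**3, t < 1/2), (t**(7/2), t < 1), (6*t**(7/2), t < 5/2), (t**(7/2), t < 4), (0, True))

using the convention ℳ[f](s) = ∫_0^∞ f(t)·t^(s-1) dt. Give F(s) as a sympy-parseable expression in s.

2*(-2**(-s - 7/2)*(s + 3) + 2**(-s - 3)*(2*s + 7) + 4**(s + 7/2)*(s + 3) + 5*(5/2)**(s + 7/2)*(s + 3) - 5*s - 15)/((s + 3)*(2*s + 7))
  Re(s) > -3

linearity at 1/2, 1, 5/2 turns ℳ[f](s) into 4 summed integrals
segment 0 to 1/2 holds 2*t**3; add its integral
∫ over [1/2, 1) of t**(7/2)·t^(s-1) joins the sum
over [1, 5/2), the kernel integral of 6*t**(7/2) enters the sum
∫ over [5/2, 4) of t**(7/2)·t^(s-1) joins the sum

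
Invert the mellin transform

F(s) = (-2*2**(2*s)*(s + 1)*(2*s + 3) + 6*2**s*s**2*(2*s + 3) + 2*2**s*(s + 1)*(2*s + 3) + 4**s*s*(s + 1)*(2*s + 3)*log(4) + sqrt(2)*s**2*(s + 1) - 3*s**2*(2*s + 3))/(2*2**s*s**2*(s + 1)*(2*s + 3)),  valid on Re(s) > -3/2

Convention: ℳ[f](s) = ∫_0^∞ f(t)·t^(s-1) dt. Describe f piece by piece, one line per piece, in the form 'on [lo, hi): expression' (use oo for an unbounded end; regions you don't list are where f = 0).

on [0, 1/2): t**(3/2)
on [1/2, 1): 3*t
on [1, 2): log(t)

breakpoints 1/2, 1: one integral from each of the 3 segments
the [0, 1/2) slice contributes ∫ t**(3/2)·t^(s-1) dt
∫ over [1/2, 1) of 3*t·t^(s-1) joins the sum
[1, 2) adds the kernel integral of log(t)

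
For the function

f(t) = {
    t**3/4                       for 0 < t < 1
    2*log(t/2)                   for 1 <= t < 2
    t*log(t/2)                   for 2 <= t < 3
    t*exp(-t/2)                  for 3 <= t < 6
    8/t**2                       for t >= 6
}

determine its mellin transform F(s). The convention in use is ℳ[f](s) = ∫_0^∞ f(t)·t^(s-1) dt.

undo the shared t-power: t**2/4 on [0, 1); 2*log(t/2)/t on [1, 2); log(t/2) on [2, 3); …
remove the common scale on t first: t**2 on [0, 1/2); log(t)/t on [1/2, 1); log(t) on [1, 3/2); …
breakpoints 1, 2, 3, 6: one integral from each of the 5 segments
on [0, 1) integrate f = t**3/4 against the kernel
piece [1, 2): integrate 2*log(t/2) against the kernel
for t in [2, 3): the term is ∫ t*log(t/2)·t^(s-1)
over [3, 6), the kernel integral of t*exp(-t/2) enters the sum
∫ 8/t**2·t^(s-1) over [6, ∞)

(72*2**s*(s - 2)*(s + 1)**2*(s + 3)*(2*s - (s + 1)**2 + 1)*uppergamma(s + 1, 3/2) - 72*2**s*(s - 2)*(s + 1)**2*(s + 3)*(2*s - (s + 1)**2 + 1)*uppergamma(s + 1, 3) + 72*2**s*(s - 2)*(s + 1)**2*(s + 3) + 72*2**s*(s - 2)*(s + 3)*(2*s - (s + 1)**2 + 1) + 3**s*(s - 2)*(s + 1)*(s + 3)*(-108*log(2) + 108*log(3))*(2*s - (s + 1)**2 + 1) - 108*3**s*(s - 2)*(s + 3)*(2*s - (s + 1)**2 + 1) - 8*6**s*(s + 1)**2*(s + 3)*(2*s - (s + 1)**2 + 1) - 72*(s - 2)*(s + 1)**3*(s + 3)*log(2) - 72*(s - 2)*(s + 1)**2*(s + 3) + 72*(s - 2)*(s + 1)**2*(s + 3)*log(2) + 9*(s - 2)*(s + 1)**2*(2*s - (s + 1)**2 + 1))/(36*(s - 2)*(s + 1)**2*(s + 3)*(2*s - (s + 1)**2 + 1))
  -3 < Re(s) < 2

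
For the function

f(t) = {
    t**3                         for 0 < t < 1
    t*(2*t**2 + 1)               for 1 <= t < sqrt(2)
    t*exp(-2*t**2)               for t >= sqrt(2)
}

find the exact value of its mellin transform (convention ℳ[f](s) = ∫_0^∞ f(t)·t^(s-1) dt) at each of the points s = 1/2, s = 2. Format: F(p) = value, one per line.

F(1/2) = -20/21 + 2**(1/4)*uppergamma(3/4, 4)/4 + 38*2**(3/4)/21
F(2) = -8/15 + sqrt(2)*sqrt(pi)*erfc(2)/16 + sqrt(2)*exp(-4)/4 + 34*sqrt(2)/15

undo the power substitution: t**(3/2) on [0, 1); sqrt(t)*(2*t + 1) on [1, 2); sqrt(t)*exp(-2*t) on [2, ∞)
reversing the shared t-power: t on [0, 1); 2*t + 1 on [1, 2); exp(-2*t) on [2, ∞)
decompose at 1, sqrt(2); ℳ[f](s) sums the 3 pieces' integrals
∫ t**3·t^(s-1) over [0, 1)
for t in [1, sqrt(2)): the term is ∫ t*(2*t**2 + 1)·t^(s-1)
on [sqrt(2), ∞): add ∫ t*exp(-2*t**2)·t^(s-1) dt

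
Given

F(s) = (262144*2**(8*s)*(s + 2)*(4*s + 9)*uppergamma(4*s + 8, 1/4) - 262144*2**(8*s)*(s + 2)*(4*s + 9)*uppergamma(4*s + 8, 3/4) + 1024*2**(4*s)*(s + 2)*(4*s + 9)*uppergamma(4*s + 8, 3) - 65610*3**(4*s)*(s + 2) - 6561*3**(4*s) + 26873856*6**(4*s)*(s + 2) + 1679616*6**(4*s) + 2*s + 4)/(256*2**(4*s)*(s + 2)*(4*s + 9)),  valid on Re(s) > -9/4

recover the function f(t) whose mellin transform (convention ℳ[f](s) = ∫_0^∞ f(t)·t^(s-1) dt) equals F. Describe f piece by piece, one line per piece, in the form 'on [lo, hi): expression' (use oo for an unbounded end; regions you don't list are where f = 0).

peel off the shared t-power: t**(1/4) on [0, 1/16); exp(-t**(1/4)/2) on [1/16, 81/16); t**(1/4) + 1 on [81/16, 81); …
back out the power substitution: sqrt(t) on [0, 1/4); exp(-sqrt(t)/2) on [1/4, 9/4); sqrt(t) + 1 on [9/4, 9); …
the power substitution comes off first: t on [0, 1/2); exp(-t/2) on [1/2, 3/2); t + 1 on [3/2, 3); …
summing 4 kernel integrals split by 1/16, 81/16, 81 yields ℳ[f](s)
on [0, 1/16): add ∫ t**(9/4)·t^(s-1) dt
over [1/16, 81/16), the kernel integral of t**2*exp(-t**(1/4)/2) enters the sum
over [81/16, 81), the kernel integral of t**2*(t**(1/4) + 1) enters the sum
piece [81, ∞): integrate t**2*exp(-t**(1/4)) against the kernel

on [0, 1/16): t**(9/4)
on [1/16, 81/16): t**2*exp(-t**(1/4)/2)
on [81/16, 81): t**2*(t**(1/4) + 1)
on [81, oo): t**2*exp(-t**(1/4))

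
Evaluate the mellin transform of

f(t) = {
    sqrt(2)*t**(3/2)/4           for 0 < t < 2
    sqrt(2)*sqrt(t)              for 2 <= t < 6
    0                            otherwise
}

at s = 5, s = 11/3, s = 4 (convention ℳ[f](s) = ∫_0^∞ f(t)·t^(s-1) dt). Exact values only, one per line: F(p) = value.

F(5) = -960/143 + 31104*sqrt(3)/11
F(11/3) = 48*2**(2/3)*(-37 + 5022*3**(1/6))/775
F(4) = -416/99 + 576*sqrt(3)

the common scale on t comes off first: t**(3/2) on [0, 1); 2*sqrt(t) on [1, 3)
summing 2 kernel integrals split by 2 yields ℳ[f](s)
on [0, 2) integrate f = sqrt(2)*t**(3/2)/4 against the kernel
the [2, 6) slice contributes ∫ sqrt(2)*sqrt(t)·t^(s-1) dt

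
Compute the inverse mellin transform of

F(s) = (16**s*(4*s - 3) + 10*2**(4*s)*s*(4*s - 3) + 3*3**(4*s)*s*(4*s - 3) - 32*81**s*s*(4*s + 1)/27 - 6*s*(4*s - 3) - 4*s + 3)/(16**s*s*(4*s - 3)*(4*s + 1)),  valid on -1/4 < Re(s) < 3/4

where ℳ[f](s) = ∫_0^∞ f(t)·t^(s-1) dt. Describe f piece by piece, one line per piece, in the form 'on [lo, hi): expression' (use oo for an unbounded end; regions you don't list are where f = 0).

reversing the power substitution: sqrt(t) on [0, 1/4); 2*sqrt(t) + 1 on [1/4, 1); sqrt(t)/2 on [1, 9/4); …
remove the power substitution first: t on [0, 1/2); 2*t + 1 on [1/2, 1); t/2 on [1, 3/2); …
decompose at 1/16, 1, 81/16; ℳ[f](s) sums the 4 pieces' integrals
over [0, 1/16), the kernel integral of t**(1/4) enters the sum
the [1/16, 1) slice contributes ∫ (2*t**(1/4) + 1)·t^(s-1) dt
between 1 and 81/16 the integrand is t**(1/4)/2·t^(s-1)
on [81/16, ∞): add ∫ t**(-3/4)·t^(s-1) dt

on [0, 1/16): t**(1/4)
on [1/16, 1): 2*t**(1/4) + 1
on [1, 81/16): t**(1/4)/2
on [81/16, oo): t**(-3/4)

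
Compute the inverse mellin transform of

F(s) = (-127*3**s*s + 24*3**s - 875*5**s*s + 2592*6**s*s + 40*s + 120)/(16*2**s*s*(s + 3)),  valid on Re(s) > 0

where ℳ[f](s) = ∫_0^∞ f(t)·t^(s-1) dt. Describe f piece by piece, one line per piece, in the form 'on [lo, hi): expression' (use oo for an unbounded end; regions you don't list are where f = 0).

cuts at 1/2, 3/2, 5/2: linearity sums the 4 kernel integrals
∫ over [0, 1/2) of 3·t^(s-1) joins the sum
segment [1/2, 3/2) carries 1/2; integrate it
segment [3/2, 5/2) carries 5*t**3/2; integrate it
over [5/2, 3), the kernel integral of 6*t**3 enters the sum

on [0, 1/2): 3
on [1/2, 3/2): 1/2
on [3/2, 5/2): 5*t**3/2
on [5/2, 3): 6*t**3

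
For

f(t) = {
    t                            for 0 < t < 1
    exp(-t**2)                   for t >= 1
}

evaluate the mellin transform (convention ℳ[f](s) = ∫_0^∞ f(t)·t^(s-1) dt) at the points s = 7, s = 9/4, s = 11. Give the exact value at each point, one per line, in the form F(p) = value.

reversing the power substitution: sqrt(t) on [0, 1); exp(-t) on [1, ∞)
split f at 1: ℳ[f](s) collects 2 kernel integrals
piece [0, 1): integrate t against the kernel
∫ over [1, ∞) of exp(-t**2)·t^(s-1) joins the sum

F(7) = (E*(2 + 15*sqrt(pi)*erfc(1)) + 58)*exp(-1)/16
F(9/4) = uppergamma(9/8, 1)/2 + 4/13
F(11) = (E*(16 + 2835*sqrt(pi)*erfc(1)) + 11490)*exp(-1)/192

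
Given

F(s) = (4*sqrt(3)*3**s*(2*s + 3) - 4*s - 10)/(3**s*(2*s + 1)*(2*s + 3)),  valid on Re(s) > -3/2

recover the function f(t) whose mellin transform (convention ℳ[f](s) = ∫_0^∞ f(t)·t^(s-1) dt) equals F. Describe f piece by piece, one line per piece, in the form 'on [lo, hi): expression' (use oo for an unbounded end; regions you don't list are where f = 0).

on [0, 1/3): 3*sqrt(3)*t**(3/2)
on [1/3, 1): 2*sqrt(3)*sqrt(t)

back out the common scale on t: t**(3/2) on [0, 1); 2*sqrt(t) on [1, 3)
along the cuts 1/3, ℳ[f](s) splits into 2 integrals
segment [0, 1/3) carries 3*sqrt(3)*t**(3/2); integrate it
segment 1/3 to 1 holds 2*sqrt(3)*sqrt(t); add its integral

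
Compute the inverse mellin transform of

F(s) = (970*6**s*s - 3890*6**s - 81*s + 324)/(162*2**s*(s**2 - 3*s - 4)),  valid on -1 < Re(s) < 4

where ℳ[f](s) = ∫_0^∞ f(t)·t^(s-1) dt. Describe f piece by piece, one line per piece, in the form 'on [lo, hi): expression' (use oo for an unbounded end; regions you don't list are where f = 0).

cuts at 1/2, 3: linearity sums the 3 kernel integrals
[0, 1/2) adds the kernel integral of t
segment [1/2, 3) carries 2*t; integrate it
∫ t**(-4)·t^(s-1) over [3, ∞)

on [0, 1/2): t
on [1/2, 3): 2*t
on [3, oo): t**(-4)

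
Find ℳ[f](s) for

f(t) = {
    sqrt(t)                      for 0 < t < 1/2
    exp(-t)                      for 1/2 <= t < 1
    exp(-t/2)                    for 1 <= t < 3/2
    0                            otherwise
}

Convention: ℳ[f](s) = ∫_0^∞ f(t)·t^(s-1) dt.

(2**s*(2*s + 1)*uppergamma(s, 1/2) - 2**s*(2*s + 1)*uppergamma(s, 1) + 4**s*(2*s + 1)*uppergamma(s, 1/2) - 4**s*(2*s + 1)*uppergamma(s, 3/4) + sqrt(2))/(2**s*(2*s + 1))
  Re(s) > -1/2

cuts at 1/2, 1: linearity sums the 3 kernel integrals
on [0, 1/2): add ∫ sqrt(t)·t^(s-1) dt
for t in [1/2, 1): the term is ∫ exp(-t)·t^(s-1)
on [1, 3/2) integrate f = exp(-t/2) against the kernel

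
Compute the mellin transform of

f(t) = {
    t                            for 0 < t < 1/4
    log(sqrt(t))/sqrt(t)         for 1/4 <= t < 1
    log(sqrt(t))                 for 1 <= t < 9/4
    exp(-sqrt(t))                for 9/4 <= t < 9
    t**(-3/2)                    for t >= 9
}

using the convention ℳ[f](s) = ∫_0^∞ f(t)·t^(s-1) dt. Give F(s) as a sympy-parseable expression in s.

reversing the power substitution: t**2 on [0, 1/2); log(t)/t on [1/2, 1); log(t) on [1, 3/2); …
linearity at 1/4, 1, 9/4, 9 turns ℳ[f](s) into 5 summed integrals
on [0, 1/4) integrate f = t against the kernel
piece [1/4, 1): integrate log(sqrt(t))/sqrt(t) against the kernel
segment 1 to 9/4 holds log(sqrt(t)); add its integral
[9/4, 9) adds the kernel integral of exp(-sqrt(t))
the [9, ∞) slice contributes ∫ t**(-3/2)·t^(s-1) dt

(432*2**(2*s)*s**2*(2*s - 3)*(2*s + 2)*(4*s**2 - 4*s + 1)*uppergamma(2*s, 3/2) - 432*2**(2*s)*s**2*(2*s - 3)*(2*s + 2)*(4*s**2 - 4*s + 1)*uppergamma(2*s, 3) - 432*2**(2*s)*s**2*(2*s - 3)*(2*s + 2) + 108*2**(2*s)*(2*s - 3)*(2*s + 2)*(4*s**2 - 4*s + 1) - 216*3**(2*s)*s*(2*s - 3)*(2*s + 2)*(4*s**2 - 4*s + 1)*log(2) + 216*3**(2*s)*s*(2*s - 3)*(2*s + 2)*(4*s**2 - 4*s + 1)*log(3) - 108*3**(2*s)*(2*s - 3)*(2*s + 2)*(4*s**2 - 4*s + 1) - 16*6**(2*s)*s**2*(2*s + 2)*(4*s**2 - 4*s + 1) + 1728*s**3*(2*s - 3)*(2*s + 2)*log(2) - 864*s**2*(2*s - 3)*(2*s + 2)*log(2) + 864*s**2*(2*s - 3)*(2*s + 2) + 108*s**2*(2*s - 3)*(4*s**2 - 4*s + 1))/(216*2**(2*s)*s**2*(2*s - 3)*(2*s + 2)*(4*s**2 - 4*s + 1))
  -1 < Re(s) < 3/2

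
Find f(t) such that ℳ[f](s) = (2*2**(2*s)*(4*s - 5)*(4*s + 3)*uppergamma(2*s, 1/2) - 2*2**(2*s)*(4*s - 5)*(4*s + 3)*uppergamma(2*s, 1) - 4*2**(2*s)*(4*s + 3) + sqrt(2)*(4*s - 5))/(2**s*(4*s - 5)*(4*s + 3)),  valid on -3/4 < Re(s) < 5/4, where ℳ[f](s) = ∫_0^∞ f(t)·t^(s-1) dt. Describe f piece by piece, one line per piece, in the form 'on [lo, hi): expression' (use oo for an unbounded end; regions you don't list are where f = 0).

back out the common scale on t: t**(3/4) on [0, 1/4); exp(-sqrt(t)) on [1/4, 1); t**(-5/4) on [1, ∞)
invert the power substitution to get t**(3/2) on [0, 1/2); exp(-t) on [1/2, 1); t**(-5/2) on [1, ∞)
linearity at 1/2, 2 turns ℳ[f](s) into 3 summed integrals
the [0, 1/2) slice contributes ∫ 2**(1/4)*t**(3/4)/2·t^(s-1) dt
for t in [1/2, 2): the term is ∫ exp(-sqrt(2)*sqrt(t)/2)·t^(s-1)
piece [2, ∞): integrate 2*2**(1/4)/t**(5/4) against the kernel

on [0, 1/2): 2**(1/4)*t**(3/4)/2
on [1/2, 2): exp(-sqrt(2)*sqrt(t)/2)
on [2, oo): 2*2**(1/4)/t**(5/4)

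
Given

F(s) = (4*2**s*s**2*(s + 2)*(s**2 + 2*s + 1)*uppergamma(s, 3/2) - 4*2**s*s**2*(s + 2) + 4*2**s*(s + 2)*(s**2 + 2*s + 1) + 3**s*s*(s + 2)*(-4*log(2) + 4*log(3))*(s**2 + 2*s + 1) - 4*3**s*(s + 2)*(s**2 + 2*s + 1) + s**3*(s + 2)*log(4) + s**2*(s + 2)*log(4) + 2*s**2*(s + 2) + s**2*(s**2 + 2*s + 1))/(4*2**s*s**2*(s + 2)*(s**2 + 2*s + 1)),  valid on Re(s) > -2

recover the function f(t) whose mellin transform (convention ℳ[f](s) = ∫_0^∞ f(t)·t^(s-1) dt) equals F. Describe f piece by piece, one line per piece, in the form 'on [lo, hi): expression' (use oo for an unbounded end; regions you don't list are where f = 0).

cuts at 1/2, 1, 3/2: linearity sums the 4 kernel integrals
between 0 and 1/2 the integrand is t**2·t^(s-1)
for t in [1/2, 1): the term is ∫ t*log(t)·t^(s-1)
segment 1 to 3/2 holds log(t); add its integral
segment 3/2 to ∞ holds exp(-t); add its integral

on [0, 1/2): t**2
on [1/2, 1): t*log(t)
on [1, 3/2): log(t)
on [3/2, oo): exp(-t)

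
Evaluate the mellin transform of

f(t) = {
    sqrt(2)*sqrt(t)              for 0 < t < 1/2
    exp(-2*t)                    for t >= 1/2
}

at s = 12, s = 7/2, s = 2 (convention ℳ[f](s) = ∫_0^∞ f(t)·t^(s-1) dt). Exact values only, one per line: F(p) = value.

F(12) = (E + 1356313900)*exp(-1)/51200
F(7/2) = sqrt(2)*(E*(2 + 15*sqrt(pi)*erfc(1)) + 58)*exp(-1)/128
F(2) = (E + 5)*exp(-1)/10

invert the common scale on t to get sqrt(t) on [0, 1); exp(-t) on [1, ∞)
cuts at 1/2: linearity sums the 2 kernel integrals
on [0, 1/2) integrate f = sqrt(2)*sqrt(t) against the kernel
for t in [1/2, ∞): the term is ∫ exp(-2*t)·t^(s-1)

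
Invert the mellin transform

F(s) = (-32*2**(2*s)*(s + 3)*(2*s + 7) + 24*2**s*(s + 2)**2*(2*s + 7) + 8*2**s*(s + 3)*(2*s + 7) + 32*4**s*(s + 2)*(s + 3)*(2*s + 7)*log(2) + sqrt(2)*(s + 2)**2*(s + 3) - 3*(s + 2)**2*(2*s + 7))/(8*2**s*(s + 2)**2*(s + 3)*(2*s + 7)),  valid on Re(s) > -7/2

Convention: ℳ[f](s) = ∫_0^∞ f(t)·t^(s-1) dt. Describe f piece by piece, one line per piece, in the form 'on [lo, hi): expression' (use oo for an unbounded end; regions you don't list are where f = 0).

peel off the shared t-power: t**(3/2) on [0, 1/2); 3*t on [1/2, 1); log(t) on [1, 2)
treat the 3 regions marked off by 1/2, 1 separately and sum
over [0, 1/2), the kernel integral of t**(7/2) enters the sum
[1/2, 1) adds the kernel integral of 3*t**3
over [1, 2), the kernel integral of t**2*log(t) enters the sum

on [0, 1/2): t**(7/2)
on [1/2, 1): 3*t**3
on [1, 2): t**2*log(t)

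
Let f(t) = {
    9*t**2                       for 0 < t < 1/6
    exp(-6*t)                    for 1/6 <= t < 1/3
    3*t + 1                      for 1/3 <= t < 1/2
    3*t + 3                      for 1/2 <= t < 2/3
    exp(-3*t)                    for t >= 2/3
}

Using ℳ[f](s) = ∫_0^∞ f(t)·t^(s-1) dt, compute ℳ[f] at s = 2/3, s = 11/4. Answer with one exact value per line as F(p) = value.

reversing the common scale on t: 4*t**2 on [0, 1/4); exp(-4*t) on [1/4, 1/2); 2*t + 1 on [1/2, 3/4); …
invert the common scale on t to get t**2 on [0, 1/2); exp(-2*t) on [1/2, 1); t + 1 on [1, 3/2); …
summing 5 kernel integrals split by 1/6, 1/3, 1/2, 2/3 yields ℳ[f](s)
on [0, 1/6) integrate f = 9*t**2 against the kernel
the [1/6, 1/3) slice contributes ∫ exp(-6*t)·t^(s-1) dt
between 1/3 and 1/2 the integrand is (3*t + 1)·t^(s-1)
∫ (3*t + 3)·t^(s-1) over [1/2, 2/3)
for t in [2/3, ∞): the term is ∫ exp(-3*t)·t^(s-1)

F(2/3) = 6**(1/3)*(-480*3**(2/3) - 336*2**(2/3) - 160*uppergamma(2/3, 2) + 15 + 160*2**(2/3)*uppergamma(2/3, 2) + 160*uppergamma(2/3, 1) + 1824*2**(1/3))/960
F(11/4) = 6**(1/4)*(-20520*3**(3/4) - 7904*2**(3/4) - 3135*uppergamma(11/4, 2) + 165 + 3135*uppergamma(11/4, 1) + 12540*2**(3/4)*uppergamma(11/4, 2) + 162944*sqrt(2))/677160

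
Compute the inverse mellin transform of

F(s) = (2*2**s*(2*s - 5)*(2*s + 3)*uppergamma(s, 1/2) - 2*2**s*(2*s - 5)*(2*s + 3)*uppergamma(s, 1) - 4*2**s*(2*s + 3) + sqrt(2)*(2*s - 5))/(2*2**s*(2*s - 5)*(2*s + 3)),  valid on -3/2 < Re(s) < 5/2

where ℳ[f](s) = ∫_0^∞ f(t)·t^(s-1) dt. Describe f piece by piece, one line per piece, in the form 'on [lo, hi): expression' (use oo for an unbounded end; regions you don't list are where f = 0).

cuts at 1/2, 1: linearity sums the 3 kernel integrals
segment 0 to 1/2 holds t**(3/2); add its integral
on [1/2, 1) integrate f = exp(-t) against the kernel
on [1, ∞) integrate f = t**(-5/2) against the kernel

on [0, 1/2): t**(3/2)
on [1/2, 1): exp(-t)
on [1, oo): t**(-5/2)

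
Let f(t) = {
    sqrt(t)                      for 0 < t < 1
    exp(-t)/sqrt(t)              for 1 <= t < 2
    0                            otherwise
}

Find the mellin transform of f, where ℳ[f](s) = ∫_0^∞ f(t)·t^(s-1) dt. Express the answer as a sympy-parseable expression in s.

the shared t-power comes off first: t**(3/2) on [0, 1); sqrt(t)*exp(-t) on [1, 2)
peel off the shared t-power: t on [0, 1); exp(-t) on [1, 2)
the 2 pieces separated at 1 each add one integral
for t in [0, 1): the term is ∫ sqrt(t)·t^(s-1)
over [1, 2), the kernel integral of exp(-t)/sqrt(t) enters the sum

((2*s + 1)*uppergamma(s - 1/2, 1) - (2*s + 1)*uppergamma(s - 1/2, 2) + 2)/(2*s + 1)
  Re(s) > -1/2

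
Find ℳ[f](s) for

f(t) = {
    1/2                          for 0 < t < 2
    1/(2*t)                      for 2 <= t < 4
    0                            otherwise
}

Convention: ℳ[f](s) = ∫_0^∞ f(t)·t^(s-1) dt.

remove the shared t-power first: t/2 on [0, 2); 1/2 on [2, 4)
back out the common scale on t: t on [0, 1); 1/2 on [1, 2)
treat the 2 regions marked off by 2 separately and sum
on [0, 2): add ∫ 1/2·t^(s-1) dt
on [2, 4) integrate f = 1/(2*t) against the kernel

2**(s - 3)*(2**s*s + 2*s - 4)/(s*(s - 1))
  Re(s) > 0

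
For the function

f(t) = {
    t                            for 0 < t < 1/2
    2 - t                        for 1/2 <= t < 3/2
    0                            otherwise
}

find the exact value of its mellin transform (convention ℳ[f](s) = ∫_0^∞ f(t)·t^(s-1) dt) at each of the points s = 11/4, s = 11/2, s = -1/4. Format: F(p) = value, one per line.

linearity at 1/2 turns ℳ[f](s) into 2 summed integrals
segment 0 to 1/2 holds t; add its integral
on [1/2, 3/2): add ∫ (2 - t)·t^(s-1) dt

F(11/4) = 2**(1/4)*(-38 + 243*3**(3/4))/660
F(11/2) = -15*sqrt(2)/4576 + 4617*sqrt(6)/9152
F(-1/4) = 2*2**(1/4)*(14 - 5*3**(3/4))/3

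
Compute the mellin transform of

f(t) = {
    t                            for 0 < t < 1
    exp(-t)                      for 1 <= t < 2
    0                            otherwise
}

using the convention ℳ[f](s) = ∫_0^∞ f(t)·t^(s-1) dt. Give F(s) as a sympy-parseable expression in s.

((s + 1)*uppergamma(s, 1) - (s + 1)*uppergamma(s, 2) + 1)/(s + 1)
  Re(s) > -1

slice at 1, transform all 2 pieces, and sum them
on [0, 1) integrate f = t against the kernel
over [1, 2), the kernel integral of exp(-t) enters the sum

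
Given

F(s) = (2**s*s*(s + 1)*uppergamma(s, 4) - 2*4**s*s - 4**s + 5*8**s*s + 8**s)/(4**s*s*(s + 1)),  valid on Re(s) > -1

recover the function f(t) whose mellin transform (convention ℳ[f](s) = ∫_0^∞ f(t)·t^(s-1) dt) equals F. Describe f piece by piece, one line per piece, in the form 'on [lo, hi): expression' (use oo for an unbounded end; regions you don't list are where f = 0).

on [0, 1): t
on [1, 2): 2*t + 1
on [2, oo): exp(-2*t)

decompose at 1, 2; ℳ[f](s) sums the 3 pieces' integrals
piece [0, 1): integrate t against the kernel
over [1, 2), the kernel integral of (2*t + 1) enters the sum
segment 2 to ∞ holds exp(-2*t); add its integral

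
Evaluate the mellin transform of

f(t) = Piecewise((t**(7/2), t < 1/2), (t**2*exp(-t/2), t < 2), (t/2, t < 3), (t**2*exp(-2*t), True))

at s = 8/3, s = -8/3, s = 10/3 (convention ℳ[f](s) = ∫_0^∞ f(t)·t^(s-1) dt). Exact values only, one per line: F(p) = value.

F(8/3) = -16*2**(2/3)*uppergamma(14/3, 1) - 12*2**(2/3)/11 + 3*2**(5/6)/2368 + 2**(1/3)*uppergamma(14/3, 6)/32 + 81*3**(2/3)/22 + 16*2**(2/3)*uppergamma(14/3, 1/4)
F(-8/3) = -2**(1/3)*uppergamma(-2/3, 1)/2 - 3**(1/3)/30 + 2**(2/3)*uppergamma(-2/3, 6) + 3*2**(1/3)/40 + 3*2**(1/6)/5 + 2**(1/3)*uppergamma(-2/3, 1/4)/2
F(10/3) = -32*2**(1/3)*uppergamma(16/3, 1) - 24*2**(1/3)/13 + 3*2**(1/6)/2624 + 2**(2/3)*uppergamma(16/3, 6)/64 + 243*3**(1/3)/26 + 32*2**(1/3)*uppergamma(16/3, 1/4)

strip the shared t-power: t**(3/2) on [0, 1/2); exp(-t/2) on [1/2, 2); 1/(2*t) on [2, 3); …
decompose at 1/2, 2, 3; ℳ[f](s) sums the 4 pieces' integrals
piece [0, 1/2): integrate t**(7/2) against the kernel
segment [1/2, 2) carries t**2*exp(-t/2); integrate it
between 2 and 3 the integrand is t/2·t^(s-1)
∫ over [3, ∞) of t**2*exp(-2*t)·t^(s-1) joins the sum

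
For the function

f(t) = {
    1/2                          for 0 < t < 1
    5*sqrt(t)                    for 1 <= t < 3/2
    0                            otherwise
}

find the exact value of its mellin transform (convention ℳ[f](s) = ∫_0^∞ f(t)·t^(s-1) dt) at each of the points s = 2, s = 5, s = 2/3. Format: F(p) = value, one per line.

split f at 1: ℳ[f](s) collects 2 kernel integrals
on [0, 1): add ∫ 1/2·t^(s-1) dt
piece [1, 3/2): integrate 5*sqrt(t) against the kernel

F(2) = -7/4 + 9*sqrt(6)/4
F(5) = -89/110 + 1215*sqrt(6)/352
F(2/3) = -99/28 + 45*2**(5/6)*3**(1/6)/14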